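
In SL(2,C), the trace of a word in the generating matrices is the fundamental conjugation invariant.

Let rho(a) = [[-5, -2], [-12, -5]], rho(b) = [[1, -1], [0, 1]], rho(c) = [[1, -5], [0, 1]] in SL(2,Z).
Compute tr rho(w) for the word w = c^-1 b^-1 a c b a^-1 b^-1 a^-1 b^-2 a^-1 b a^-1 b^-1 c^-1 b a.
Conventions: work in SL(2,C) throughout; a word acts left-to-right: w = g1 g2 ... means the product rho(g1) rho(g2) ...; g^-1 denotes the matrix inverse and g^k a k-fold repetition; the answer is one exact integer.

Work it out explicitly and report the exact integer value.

rho(c^-1) = [[1, 5], [0, 1]]
... * rho(b^-1) = [[1, 1], [0, 1]]  ->  [[1, 6], [0, 1]]
... * rho(a) = [[-5, -2], [-12, -5]]  ->  [[-77, -32], [-12, -5]]
... * rho(c) = [[1, -5], [0, 1]]  ->  [[-77, 353], [-12, 55]]
... * rho(b) = [[1, -1], [0, 1]]  ->  [[-77, 430], [-12, 67]]
... * rho(a^-1) = [[-5, 2], [12, -5]]  ->  [[5545, -2304], [864, -359]]
... * rho(b^-1) = [[1, 1], [0, 1]]  ->  [[5545, 3241], [864, 505]]
... * rho(a^-1) = [[-5, 2], [12, -5]]  ->  [[11167, -5115], [1740, -797]]
... * rho(b^-1) = [[1, 1], [0, 1]]  ->  [[11167, 6052], [1740, 943]]
... * rho(b^-1) = [[1, 1], [0, 1]]  ->  [[11167, 17219], [1740, 2683]]
... * rho(a^-1) = [[-5, 2], [12, -5]]  ->  [[150793, -63761], [23496, -9935]]
... * rho(b) = [[1, -1], [0, 1]]  ->  [[150793, -214554], [23496, -33431]]
... * rho(a^-1) = [[-5, 2], [12, -5]]  ->  [[-3328613, 1374356], [-518652, 214147]]
... * rho(b^-1) = [[1, 1], [0, 1]]  ->  [[-3328613, -1954257], [-518652, -304505]]
... * rho(c^-1) = [[1, 5], [0, 1]]  ->  [[-3328613, -18597322], [-518652, -2897765]]
... * rho(b) = [[1, -1], [0, 1]]  ->  [[-3328613, -15268709], [-518652, -2379113]]
... * rho(a) = [[-5, -2], [-12, -5]]  ->  [[199867573, 83000771], [31142616, 12932869]]
tr = 199867573 + 12932869 = 212800442

212800442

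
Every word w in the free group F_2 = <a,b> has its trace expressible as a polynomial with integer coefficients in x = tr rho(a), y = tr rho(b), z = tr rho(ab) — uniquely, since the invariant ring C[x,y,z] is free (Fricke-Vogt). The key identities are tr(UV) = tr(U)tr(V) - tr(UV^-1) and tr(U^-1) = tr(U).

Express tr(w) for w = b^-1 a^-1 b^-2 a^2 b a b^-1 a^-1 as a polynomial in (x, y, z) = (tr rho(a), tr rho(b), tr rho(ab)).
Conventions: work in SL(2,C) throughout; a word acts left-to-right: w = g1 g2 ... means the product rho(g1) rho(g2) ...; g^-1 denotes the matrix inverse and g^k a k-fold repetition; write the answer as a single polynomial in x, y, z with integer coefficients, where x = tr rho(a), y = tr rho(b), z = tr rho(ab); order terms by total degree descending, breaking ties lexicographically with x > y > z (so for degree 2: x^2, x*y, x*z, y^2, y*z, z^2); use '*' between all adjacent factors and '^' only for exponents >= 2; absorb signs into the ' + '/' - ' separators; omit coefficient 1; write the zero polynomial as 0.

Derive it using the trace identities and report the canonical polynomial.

x^2*y^2*z^3 - x^3*y*z^2 - x*y^3*z^2 - x*y*z^4 + x*y^3 + 3*x*y*z^2 + x^2*z + z^3 - 2*x*y - 3*z

trace(a b a) = trace(a) * trace(b a) - trace(b) = x*z - y
trace(a b a b) = trace(b a) * trace(b a) - trace(1) = z^2 - 2
trace(a b a b^-1) = trace(a b a) * trace(b) - trace(a b a b) = x*y*z - y^2 - z^2 + 2
and trace(a^2 b a) = trace(a) * trace(b a^2) - trace(b a) = x^2*z - x*y - z
and trace(b a b) = trace(b) * trace(a b) - trace(a) = y*z - x
trace(b a^2 b a) = trace(a) * trace(b a b a) - trace(b a b) = x*z^2 - y*z - x
trace(a^2) = trace(a) * trace(a) - trace(1) = x^2 - 2
and trace(b a^2 b) = trace(b) * trace(a^2 b) - trace(a^2) = x*y*z - x^2 - y^2 + 2
trace(a b a^2 b a) = trace(a) * trace(b a^2 b a) - trace(b a^2 b) = x^2*z^2 - 2*x*y*z + y^2 - 2
trace(b a b a b a) = trace(a b a b) * trace(a b) - trace(b a) = z^3 - 3*z
trace(b a b a b) = trace(b) * trace(a b a b) - trace(a b a) = y*z^2 - x*z - y
trace(a b a^2 b a b) = trace(a) * trace(b a b a b a) - trace(b a b a b) = x*z^3 - y*z^2 - 2*x*z + y
trace(b a^2 b a b^-1 a) = trace(a b a^2 b a) * trace(b) - trace(a b a^2 b a b) = x^2*y*z^2 - 2*x*y^2*z - x*z^3 + y^3 + y*z^2 + 2*x*z - 3*y
next, trace(a^2 b a b^-1 a^-1 b) = trace(b a^2 b a b^-1) * trace(a) - trace(b a^2 b a b^-1 a) = -x^2*y*z^2 + x^3*z + 2*x*y^2*z + x*z^3 - x^2*y - y^3 - y*z^2 - 3*x*z + 3*y
trace(b^-1 a^2 b a b^-1 a^-1) = trace(a^2 b a b^-1 a^-1) * trace(b) - trace(a^2 b a b^-1 a^-1 b) = x^2*y*z^2 - x^3*z - x*y^2*z - x*z^3 + x^2*y + 3*x*z - y
and trace(b^-1 a^2 b a) = trace(a^2 b a) * trace(b) - trace(a^2 b a b) = x^2*y*z - x*y^2 - x*z^2 + x
next, trace(b^-1 a^2 b a b^-1) = trace(b^-1 a^2 b a) * trace(b) - trace(b^-1 a^2 b a b) = x^2*y^2*z - x*y^3 - x*y*z^2 - x^2*z + 2*x*y + z
trace(a^-1 b^-1 a^2 b a b^-1 a^-1) = trace(b^-1 a^2 b a b^-1 a^-1) * trace(a) - trace(b^-1 a^2 b a b^-1) = x^3*y*z^2 - x^4*z - 2*x^2*y^2*z - x^2*z^3 + x^3*y + x*y^3 + x*y*z^2 + 4*x^2*z - 3*x*y - z
next, trace(a^2 b^2 a) = trace(a) * trace(b^2 a^2) - trace(b^2 a) = x^2*y*z - x^3 - x*y^2 - y*z + 3*x
next, trace(b^2 a b) = trace(b) * trace(b a b) - trace(b a) = y^2*z - x*y - z
next, trace(a^2 b^2 a b) = trace(a) * trace(b^2 a b a) - trace(b^2 a b) = x*y*z^2 - x^2*z - y^2*z + z
trace(b^-1 a^2 b^2 a) = trace(a^2 b^2 a) * trace(b) - trace(a^2 b^2 a b) = x^2*y^2*z - x^3*y - x*y^3 - x*y*z^2 + x^2*z + 3*x*y - z
trace(b a^-1 b^-1 a^2 b) = trace(b^-1 a^2 b^2) * trace(a) - trace(b^-1 a^2 b^2 a) = -x^2*y^2*z + x^3*y + x*y^3 + x*y*z^2 - 4*x*y + z
next, trace(a b a b^2 a) = trace(b) * trace(a^2 b a b) - trace(a^2 b a) = x*y*z^2 - x^2*z - y^2*z + z
trace(a^2 b a b^2 a) = trace(a) * trace(a b a b^2 a) - trace(a b a b^2) = x^2*y*z^2 - x^3*z - x*y^2*z - y*z^2 + 2*x*z + y
and trace(a^2 b a b^2 a b) = trace(b) * trace(a b a^2 b a b) - trace(a b a^2 b a) = x*y*z^3 - x^2*z^2 - y^2*z^2 + 2
next, trace(b^-1 a^2 b a b^2 a) = trace(a^2 b a b^2 a) * trace(b) - trace(a^2 b a b^2 a b) = x^2*y^2*z^2 - x^3*y*z - x*y^3*z - x*y*z^3 + x^2*z^2 + 2*x*y*z + y^2 - 2
next, trace(b a^-1 b^-1 a^2 b a b) = trace(b^-1 a^2 b a b^2) * trace(a) - trace(b^-1 a^2 b a b^2 a) = -x^2*y^2*z^2 + x^3*y*z + x*y^3*z + x*y*z^3 - 3*x*y*z - x^2 - y^2 + 2
trace(a^2 b a b a) = trace(a) * trace(b a b a^2) - trace(b a b a) = x^2*z^2 - x*y*z - x^2 - z^2 + 2
next, trace(a^2 b a b a b a) = trace(a) * trace(b a b a b a^2) - trace(b a b a b a) = x^2*z^3 - x*y*z^2 - 2*x^2*z - z^3 + x*y + 3*z
trace(b a b a b a b a) = trace(b a b a) * trace(b a b a) - trace(1) = z^4 - 4*z^2 + 2
next, trace(b a b a b a b) = trace(b) * trace(a b a b a b) - trace(a b a b a) = y*z^3 - x*z^2 - 2*y*z + x
and trace(a^2 b a b a b a b) = trace(a) * trace(b a b a b a b a) - trace(b a b a b a b) = x*z^4 - y*z^3 - 3*x*z^2 + 2*y*z + x
and trace(b^-1 a^2 b a b a b a) = trace(a^2 b a b a b a) * trace(b) - trace(a^2 b a b a b a b) = x^2*y*z^3 - x*y^2*z^2 - x*z^4 - 2*x^2*y*z + x*y^2 + 3*x*z^2 + y*z - x
trace(b a^-1 b^-1 a^2 b a b a) = trace(b^-1 a^2 b a b a b) * trace(a) - trace(b^-1 a^2 b a b a b a) = -x^2*y*z^3 + x^3*z^2 + x*y^2*z^2 + x*z^4 + x^2*y*z - x^3 - x*y^2 - 4*x*z^2 - y*z + 3*x
trace(a^-1 b a^-1 b^-1 a^2 b a b) = trace(b a^-1 b^-1 a^2 b a b) * trace(a) - trace(b a^-1 b^-1 a^2 b a b a) = -x^3*y^2*z^2 + x^4*y*z + x^2*y^3*z + 2*x^2*y*z^3 - x^3*z^2 - x*y^2*z^2 - x*z^4 - 4*x^2*y*z + 4*x*z^2 + y*z - x
trace(a^-1 b^-1 a^2 b a b^-1 a^-1 b) = trace(a^-1 b a^-1 b^-1 a^2 b a) * trace(b) - trace(a^-1 b a^-1 b^-1 a^2 b a b) = x^3*y^2*z^2 - x^4*y*z - 2*x^2*y^3*z - 2*x^2*y*z^3 + x^3*y^2 + x^3*z^2 + x*y^4 + 2*x*y^2*z^2 + x*z^4 + 4*x^2*y*z - 4*x*y^2 - 4*x*z^2 + x
next, trace(a^2 b a b^-1 a^-1 b^-1 a^-1 b^-1) = trace(a^-1 b^-1 a^2 b a b^-1 a^-1) * trace(b) - trace(a^-1 b^-1 a^2 b a b^-1 a^-1 b) = x^2*y*z^3 - x^3*z^2 - x*y^2*z^2 - x*z^4 + x*y^2 + 4*x*z^2 - y*z - x
and trace(b^-1 a b a b^-1) = trace(b^-1 a b a) * trace(b) - trace(b^-1 a b a b) = x*y^2*z - y^3 - y*z^2 - x*z + 3*y
trace(a b a b^-1 a b) = trace(a b a b a) * trace(b) - trace(a b a b a b) = x*y*z^2 - y^2*z - z^3 - x*y + 3*z
and trace(b^-1 a b a b^-1 a) = trace(a b a b^-1 a) * trace(b) - trace(a b a b^-1 a b) = x^2*y^2*z - x*y^3 - 2*x*y*z^2 + y^2*z + z^3 + 2*x*y - 3*z
and trace(a b a b^-1 a^-1 b^-1) = trace(b^-1 a b a b^-1) * trace(a) - trace(b^-1 a b a b^-1 a) = x*y*z^2 - x^2*z - y^2*z - z^3 + x*y + 3*z
trace(b^-1 a^-1 b^-2 a^2 b a b^-1 a^-1) = trace(a^2 b a b^-1 a^-1 b^-1 a^-1 b^-1) * trace(b) - trace(a^2 b a b^-1 a^-1 b^-1 a^-1) = x^2*y^2*z^3 - x^3*y*z^2 - x*y^3*z^2 - x*y*z^4 + x*y^3 + 3*x*y*z^2 + x^2*z + z^3 - 2*x*y - 3*z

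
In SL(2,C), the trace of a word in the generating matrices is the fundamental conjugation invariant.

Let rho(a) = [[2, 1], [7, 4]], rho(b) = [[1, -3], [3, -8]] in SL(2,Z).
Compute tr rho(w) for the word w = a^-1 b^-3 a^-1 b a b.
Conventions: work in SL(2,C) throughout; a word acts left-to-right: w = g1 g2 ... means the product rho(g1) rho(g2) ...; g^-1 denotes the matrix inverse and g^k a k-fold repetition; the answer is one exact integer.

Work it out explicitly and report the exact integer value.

834630

rho(a^-1) = [[4, -1], [-7, 2]]
... * rho(b^-1) = [[-8, 3], [-3, 1]]  ->  [[-29, 11], [50, -19]]
... * rho(b^-1) = [[-8, 3], [-3, 1]]  ->  [[199, -76], [-343, 131]]
... * rho(b^-1) = [[-8, 3], [-3, 1]]  ->  [[-1364, 521], [2351, -898]]
... * rho(a^-1) = [[4, -1], [-7, 2]]  ->  [[-9103, 2406], [15690, -4147]]
... * rho(b) = [[1, -3], [3, -8]]  ->  [[-1885, 8061], [3249, -13894]]
... * rho(a) = [[2, 1], [7, 4]]  ->  [[52657, 30359], [-90760, -52327]]
... * rho(b) = [[1, -3], [3, -8]]  ->  [[143734, -400843], [-247741, 690896]]
tr = 143734 + 690896 = 834630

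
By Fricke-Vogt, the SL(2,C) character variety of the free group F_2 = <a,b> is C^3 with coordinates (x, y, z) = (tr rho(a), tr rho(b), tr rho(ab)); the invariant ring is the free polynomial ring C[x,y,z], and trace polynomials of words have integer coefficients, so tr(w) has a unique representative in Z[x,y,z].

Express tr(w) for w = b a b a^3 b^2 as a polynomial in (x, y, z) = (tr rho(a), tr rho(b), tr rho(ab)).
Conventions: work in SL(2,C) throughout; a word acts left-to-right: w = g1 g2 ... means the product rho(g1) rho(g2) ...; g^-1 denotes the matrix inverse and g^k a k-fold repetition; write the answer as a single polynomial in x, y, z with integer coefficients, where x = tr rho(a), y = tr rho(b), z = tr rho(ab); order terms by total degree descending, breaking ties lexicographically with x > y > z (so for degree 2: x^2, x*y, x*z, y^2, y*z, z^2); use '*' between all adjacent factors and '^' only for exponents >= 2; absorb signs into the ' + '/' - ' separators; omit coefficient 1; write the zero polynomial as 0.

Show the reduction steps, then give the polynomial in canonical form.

tr(a b a b) = tr(a b) * tr(a b) - tr(1)   [split at repeated a] = z^2 - 2
tr(a b a) = tr(a) * tr(b a) - tr(b) = x*z - y
tr(b a b a b) = tr(b) * tr(a b a b) - tr(a b a) = y*z^2 - x*z - y
tr(b^3 a b a) = tr(b) * tr(b a b a b) - tr(b a b a) = y^2*z^2 - x*y*z - y^2 - z^2 + 2
tr(b a b) = tr(b) * tr(a b) - tr(a) = y*z - x
tr(b a b^2) = tr(b) * tr(b a b) - tr(b a) = y^2*z - x*y - z
tr(b^3 a b) = tr(b) * tr(b a b^2) - tr(b a b) = y^3*z - x*y^2 - 2*y*z + x
tr(b^3 a b a^2) = tr(a) * tr(b^3 a b a) - tr(b^3 a b) = x*y^2*z^2 - x^2*y*z - y^3*z - x*z^2 + 2*y*z + x
tr(b a b a^3 b^2) = tr(a) * tr(b^3 a b a^2) - tr(b^3 a b a) = x^2*y^2*z^2 - x^3*y*z - x*y^3*z - x^2*z^2 - y^2*z^2 + 3*x*y*z + x^2 + y^2 + z^2 - 2

x^2*y^2*z^2 - x^3*y*z - x*y^3*z - x^2*z^2 - y^2*z^2 + 3*x*y*z + x^2 + y^2 + z^2 - 2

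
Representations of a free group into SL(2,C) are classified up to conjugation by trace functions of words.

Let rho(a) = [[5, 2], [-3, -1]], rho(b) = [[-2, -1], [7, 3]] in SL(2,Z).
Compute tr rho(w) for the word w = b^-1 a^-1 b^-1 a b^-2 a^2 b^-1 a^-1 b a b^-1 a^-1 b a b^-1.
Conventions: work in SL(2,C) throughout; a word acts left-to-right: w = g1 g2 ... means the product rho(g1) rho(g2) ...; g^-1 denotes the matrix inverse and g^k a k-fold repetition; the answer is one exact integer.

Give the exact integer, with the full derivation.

rho(b^-1) = [[3, 1], [-7, -2]]
... * rho(a^-1) = [[-1, -2], [3, 5]]  ->  [[0, -1], [1, 4]]
... * rho(b^-1) = [[3, 1], [-7, -2]]  ->  [[7, 2], [-25, -7]]
... * rho(a) = [[5, 2], [-3, -1]]  ->  [[29, 12], [-104, -43]]
... * rho(b^-1) = [[3, 1], [-7, -2]]  ->  [[3, 5], [-11, -18]]
... * rho(b^-1) = [[3, 1], [-7, -2]]  ->  [[-26, -7], [93, 25]]
... * rho(a) = [[5, 2], [-3, -1]]  ->  [[-109, -45], [390, 161]]
... * rho(a) = [[5, 2], [-3, -1]]  ->  [[-410, -173], [1467, 619]]
... * rho(b^-1) = [[3, 1], [-7, -2]]  ->  [[-19, -64], [68, 229]]
... * rho(a^-1) = [[-1, -2], [3, 5]]  ->  [[-173, -282], [619, 1009]]
... * rho(b) = [[-2, -1], [7, 3]]  ->  [[-1628, -673], [5825, 2408]]
... * rho(a) = [[5, 2], [-3, -1]]  ->  [[-6121, -2583], [21901, 9242]]
... * rho(b^-1) = [[3, 1], [-7, -2]]  ->  [[-282, -955], [1009, 3417]]
... * rho(a^-1) = [[-1, -2], [3, 5]]  ->  [[-2583, -4211], [9242, 15067]]
... * rho(b) = [[-2, -1], [7, 3]]  ->  [[-24311, -10050], [86985, 35959]]
... * rho(a) = [[5, 2], [-3, -1]]  ->  [[-91405, -38572], [327048, 138011]]
... * rho(b^-1) = [[3, 1], [-7, -2]]  ->  [[-4211, -14261], [15067, 51026]]
tr = -4211 + 51026 = 46815

46815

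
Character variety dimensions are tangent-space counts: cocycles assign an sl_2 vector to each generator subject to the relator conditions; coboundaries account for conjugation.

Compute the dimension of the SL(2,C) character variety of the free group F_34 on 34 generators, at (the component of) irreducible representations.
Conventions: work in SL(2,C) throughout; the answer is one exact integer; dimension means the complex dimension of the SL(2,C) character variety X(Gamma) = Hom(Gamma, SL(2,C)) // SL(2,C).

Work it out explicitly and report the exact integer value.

99

Gamma = F_34 has 34 generators and no relators.
Z^1(Gamma, Ad rho) = (sl_2)^34: a cocycle is a free choice of one sl_2 vector per generator, so dim Z^1 = 3*34 = 102.
Irreducibility makes the coboundary map sl_2 -> Z^1 injective (trivial centralizer), so dim B^1 = 3.
dim X = dim H^1 = dim Z^1 - dim B^1 = 102 - 3 = 99.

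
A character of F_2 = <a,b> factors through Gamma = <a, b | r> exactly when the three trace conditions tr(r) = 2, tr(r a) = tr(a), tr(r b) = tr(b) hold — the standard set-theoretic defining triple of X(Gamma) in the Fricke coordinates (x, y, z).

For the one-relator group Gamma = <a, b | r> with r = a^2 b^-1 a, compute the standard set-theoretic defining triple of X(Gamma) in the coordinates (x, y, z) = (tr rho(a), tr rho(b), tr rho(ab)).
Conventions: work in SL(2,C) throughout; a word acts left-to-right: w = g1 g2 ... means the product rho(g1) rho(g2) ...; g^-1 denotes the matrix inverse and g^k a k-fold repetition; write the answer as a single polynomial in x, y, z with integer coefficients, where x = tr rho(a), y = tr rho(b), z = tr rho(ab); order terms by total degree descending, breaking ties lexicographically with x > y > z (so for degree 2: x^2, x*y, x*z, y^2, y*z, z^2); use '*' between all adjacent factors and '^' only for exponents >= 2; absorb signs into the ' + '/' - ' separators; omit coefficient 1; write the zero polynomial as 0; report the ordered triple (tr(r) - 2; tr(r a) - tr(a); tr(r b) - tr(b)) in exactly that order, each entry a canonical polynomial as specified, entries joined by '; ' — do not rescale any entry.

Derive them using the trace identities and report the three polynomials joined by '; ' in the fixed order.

use: trace(a^2) = trace(a) * trace(a) - trace(1)   [square of a] = x^2 - 2
trace(a^3) = trace(a) * trace(a^2) - trace(a)   [square of a] = x^3 - 3*x
trace(a b a) = trace(a) * trace(b a) - trace(b)   [square of a] = x*z - y
trace(a^3 b) = trace(a) * trace(a b a) - trace(a b)   [square of a] = x^2*z - x*y - z
apply: trace(a^2 b^-1 a) = trace(a^3) * trace(b) - trace(a^3 b)   [inverse elimination on b] = x^3*y - x^2*z - 2*x*y + z
use: trace(a^4) = trace(a) * trace(a^3) - trace(a^2)   [square of a] = x^4 - 4*x^2 + 2
use: trace(a^4 b) = trace(a) * trace(b a^3) - trace(b a^2)   [square of a] = x^3*z - x^2*y - 2*x*z + y
use: trace(a^2 b^-1 a^2) = trace(a^4) * trace(b) - trace(a^4 b)   [inverse elimination on b] = x^4*y - x^3*z - 3*x^2*y + 2*x*z + y
use: trace(b a b a) = trace(b a) * trace(b a) - trace(1) = z^2 - 2
apply: trace(b a b) = trace(b) * trace(a b) - trace(a) = y*z - x
trace(a b a^2 b) = trace(a) * trace(b a b a) - trace(b a b) = x*z^2 - y*z - x
use: trace(a^2 b^-1 a b) = trace(a b a^2) * trace(b) - trace(a b a^2 b) = x^2*y*z - x*y^2 - x*z^2 + x
assemble the triple (trace(r) - 2; trace(r a) - x; trace(r b) - y)

x^3*y - x^2*z - 2*x*y + z - 2; x^4*y - x^3*z - 3*x^2*y + 2*x*z - x + y; x^2*y*z - x*y^2 - x*z^2 + x - y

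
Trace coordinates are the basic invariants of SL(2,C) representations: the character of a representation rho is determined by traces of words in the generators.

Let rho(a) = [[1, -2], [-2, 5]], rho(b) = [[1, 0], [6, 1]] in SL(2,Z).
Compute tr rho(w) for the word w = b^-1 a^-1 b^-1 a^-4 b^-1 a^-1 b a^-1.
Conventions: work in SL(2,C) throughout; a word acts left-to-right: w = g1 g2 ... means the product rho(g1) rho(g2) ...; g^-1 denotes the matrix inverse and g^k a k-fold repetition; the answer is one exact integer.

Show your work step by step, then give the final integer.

-831618

rho(b^-1) = [[1, 0], [-6, 1]]
... * rho(a^-1) = [[5, 2], [2, 1]]  ->  [[5, 2], [-28, -11]]
... * rho(b^-1) = [[1, 0], [-6, 1]]  ->  [[-7, 2], [38, -11]]
... * rho(a^-1) = [[5, 2], [2, 1]]  ->  [[-31, -12], [168, 65]]
... * rho(a^-1) = [[5, 2], [2, 1]]  ->  [[-179, -74], [970, 401]]
... * rho(a^-1) = [[5, 2], [2, 1]]  ->  [[-1043, -432], [5652, 2341]]
... * rho(a^-1) = [[5, 2], [2, 1]]  ->  [[-6079, -2518], [32942, 13645]]
... * rho(b^-1) = [[1, 0], [-6, 1]]  ->  [[9029, -2518], [-48928, 13645]]
... * rho(a^-1) = [[5, 2], [2, 1]]  ->  [[40109, 15540], [-217350, -84211]]
... * rho(b) = [[1, 0], [6, 1]]  ->  [[133349, 15540], [-722616, -84211]]
... * rho(a^-1) = [[5, 2], [2, 1]]  ->  [[697825, 282238], [-3781502, -1529443]]
tr = 697825 + -1529443 = -831618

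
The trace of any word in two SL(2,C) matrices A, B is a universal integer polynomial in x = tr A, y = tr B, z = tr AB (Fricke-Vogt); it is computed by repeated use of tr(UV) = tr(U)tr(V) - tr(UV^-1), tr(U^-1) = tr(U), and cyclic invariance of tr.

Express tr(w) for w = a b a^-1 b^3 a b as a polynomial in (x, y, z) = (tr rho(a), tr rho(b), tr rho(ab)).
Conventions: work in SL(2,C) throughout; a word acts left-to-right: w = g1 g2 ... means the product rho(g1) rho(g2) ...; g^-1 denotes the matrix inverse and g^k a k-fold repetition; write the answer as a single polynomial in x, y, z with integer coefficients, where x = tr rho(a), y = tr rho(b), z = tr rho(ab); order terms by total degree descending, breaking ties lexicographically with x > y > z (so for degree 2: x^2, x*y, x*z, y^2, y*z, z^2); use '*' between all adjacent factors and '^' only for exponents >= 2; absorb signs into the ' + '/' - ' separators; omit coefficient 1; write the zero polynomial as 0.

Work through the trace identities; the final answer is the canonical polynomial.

tr(a b a b) = tr(b a) * tr(b a) - tr(1)   [split at repeated b] = z^2 - 2
use: tr(a b a) = tr(a) * tr(b a) - tr(b) = x*z - y
use: tr(a b a b^2) = tr(b) * tr(a b a b) - tr(a b a) = y*z^2 - x*z - y
tr(b a b a b^2) = tr(b) * tr(a b a b^2) - tr(a b a b) = y^2*z^2 - x*y*z - y^2 - z^2 + 2
apply: tr(b^3 a b a b) = tr(b) * tr(b a b a b^2) - tr(b a b a b) = y^3*z^2 - x*y^2*z - y^3 - 2*y*z^2 + x*z + 3*y
tr(a b a b a b) = tr(a b a b) * tr(a b) - tr(b a)   [split at repeated a] = z^3 - 3*z
tr(b a b) = tr(b) * tr(a b) - tr(a) = y*z - x
apply: tr(a b a b a) = tr(a) * tr(b a b a) - tr(b a b) = x*z^2 - y*z - x
use: tr(b a b a b a b) = tr(b) * tr(a b a b a b) - tr(a b a b a) = y*z^3 - x*z^2 - 2*y*z + x
apply: tr(b^3 a b a b a) = tr(b) * tr(b a b a b a b) - tr(b a b a b a) = y^2*z^3 - x*y*z^2 - 2*y^2*z - z^3 + x*y + 3*z
tr(a b a^-1 b^3 a b) = tr(b^3 a b a b) * tr(a) - tr(b^3 a b a b a) = x*y^3*z^2 - x^2*y^2*z - y^2*z^3 - x*y^3 - x*y*z^2 + x^2*z + 2*y^2*z + z^3 + 2*x*y - 3*z

x*y^3*z^2 - x^2*y^2*z - y^2*z^3 - x*y^3 - x*y*z^2 + x^2*z + 2*y^2*z + z^3 + 2*x*y - 3*z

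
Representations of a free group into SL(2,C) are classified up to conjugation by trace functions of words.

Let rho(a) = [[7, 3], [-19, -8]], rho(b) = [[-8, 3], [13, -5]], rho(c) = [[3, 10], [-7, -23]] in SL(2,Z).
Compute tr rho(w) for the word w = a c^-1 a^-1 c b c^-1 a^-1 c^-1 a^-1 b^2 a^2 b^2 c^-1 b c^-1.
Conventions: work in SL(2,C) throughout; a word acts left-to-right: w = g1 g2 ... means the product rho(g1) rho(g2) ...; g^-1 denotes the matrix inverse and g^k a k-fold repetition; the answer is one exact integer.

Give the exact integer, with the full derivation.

1144222064302

rho(a) = [[7, 3], [-19, -8]]
... * rho(c^-1) = [[-23, -10], [7, 3]]  ->  [[-140, -61], [381, 166]]
... * rho(a^-1) = [[-8, -3], [19, 7]]  ->  [[-39, -7], [106, 19]]
... * rho(c) = [[3, 10], [-7, -23]]  ->  [[-68, -229], [185, 623]]
... * rho(b) = [[-8, 3], [13, -5]]  ->  [[-2433, 941], [6619, -2560]]
... * rho(c^-1) = [[-23, -10], [7, 3]]  ->  [[62546, 27153], [-170157, -73870]]
... * rho(a^-1) = [[-8, -3], [19, 7]]  ->  [[15539, 2433], [-42274, -6619]]
... * rho(c^-1) = [[-23, -10], [7, 3]]  ->  [[-340366, -148091], [925969, 402883]]
... * rho(a^-1) = [[-8, -3], [19, 7]]  ->  [[-90801, -15539], [247025, 42274]]
... * rho(b) = [[-8, 3], [13, -5]]  ->  [[524401, -194708], [-1426638, 529705]]
... * rho(b) = [[-8, 3], [13, -5]]  ->  [[-6726412, 2546743], [18299269, -6928439]]
... * rho(a) = [[7, 3], [-19, -8]]  ->  [[-95473001, -40553180], [259735224, 110325319]]
... * rho(a) = [[7, 3], [-19, -8]]  ->  [[102199413, 38006437], [-278034493, -103396880]]
... * rho(b) = [[-8, 3], [13, -5]]  ->  [[-323511623, 116566054], [880116504, -317119079]]
... * rho(b) = [[-8, 3], [13, -5]]  ->  [[4103451686, -1553365139], [-11163480059, 4225944907]]
... * rho(c^-1) = [[-23, -10], [7, 3]]  ->  [[-105252944751, -45694612277], [286341655706, 124312635311]]
... * rho(b) = [[-8, 3], [13, -5]]  ->  [[247993598407, -87285772868], [-674668986605, 237461790563]]
... * rho(c^-1) = [[-23, -10], [7, 3]]  ->  [[-6314853173437, -2741793302674], [17179619225856, 7459075237739]]
tr = -6314853173437 + 7459075237739 = 1144222064302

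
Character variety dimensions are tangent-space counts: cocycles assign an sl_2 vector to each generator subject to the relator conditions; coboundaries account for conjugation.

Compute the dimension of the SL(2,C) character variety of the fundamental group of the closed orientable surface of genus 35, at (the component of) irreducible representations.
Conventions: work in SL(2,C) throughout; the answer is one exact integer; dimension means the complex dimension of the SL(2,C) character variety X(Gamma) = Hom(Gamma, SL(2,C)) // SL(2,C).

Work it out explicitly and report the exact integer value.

204

Gamma = pi_1(Sigma_35) = < a_1, b_1, ..., a_35, b_35 | prod [a_i, b_i] > has 2g = 70 generators and 1 relator.
Unconstrained cocycle data is one sl_2 vector per generator (210 dimensions), cut by the relator condition d_2(z) = 0.
At an irreducible rho, H^2 = coker(d_2) vanishes (Poincare duality: H^2 is dual to H^0 = invariants = 0), so d_2 is surjective onto sl_2 and dim Z^1 = 210 - 3 = 207.
As always at irreducible rho, dim B^1 = 3.
Hence dim X = 207 - 3 = 204.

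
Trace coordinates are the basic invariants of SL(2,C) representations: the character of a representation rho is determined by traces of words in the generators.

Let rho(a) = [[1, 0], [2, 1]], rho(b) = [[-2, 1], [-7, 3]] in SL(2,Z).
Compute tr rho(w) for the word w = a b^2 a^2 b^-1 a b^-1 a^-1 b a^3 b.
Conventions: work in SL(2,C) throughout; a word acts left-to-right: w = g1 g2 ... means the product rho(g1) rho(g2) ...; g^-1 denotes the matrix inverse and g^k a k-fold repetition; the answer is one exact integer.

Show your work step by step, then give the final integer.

-73

rho(a) = [[1, 0], [2, 1]]
... * rho(b) = [[-2, 1], [-7, 3]]  ->  [[-2, 1], [-11, 5]]
... * rho(b) = [[-2, 1], [-7, 3]]  ->  [[-3, 1], [-13, 4]]
... * rho(a) = [[1, 0], [2, 1]]  ->  [[-1, 1], [-5, 4]]
... * rho(a) = [[1, 0], [2, 1]]  ->  [[1, 1], [3, 4]]
... * rho(b^-1) = [[3, -1], [7, -2]]  ->  [[10, -3], [37, -11]]
... * rho(a) = [[1, 0], [2, 1]]  ->  [[4, -3], [15, -11]]
... * rho(b^-1) = [[3, -1], [7, -2]]  ->  [[-9, 2], [-32, 7]]
... * rho(a^-1) = [[1, 0], [-2, 1]]  ->  [[-13, 2], [-46, 7]]
... * rho(b) = [[-2, 1], [-7, 3]]  ->  [[12, -7], [43, -25]]
... * rho(a) = [[1, 0], [2, 1]]  ->  [[-2, -7], [-7, -25]]
... * rho(a) = [[1, 0], [2, 1]]  ->  [[-16, -7], [-57, -25]]
... * rho(a) = [[1, 0], [2, 1]]  ->  [[-30, -7], [-107, -25]]
... * rho(b) = [[-2, 1], [-7, 3]]  ->  [[109, -51], [389, -182]]
tr = 109 + -182 = -73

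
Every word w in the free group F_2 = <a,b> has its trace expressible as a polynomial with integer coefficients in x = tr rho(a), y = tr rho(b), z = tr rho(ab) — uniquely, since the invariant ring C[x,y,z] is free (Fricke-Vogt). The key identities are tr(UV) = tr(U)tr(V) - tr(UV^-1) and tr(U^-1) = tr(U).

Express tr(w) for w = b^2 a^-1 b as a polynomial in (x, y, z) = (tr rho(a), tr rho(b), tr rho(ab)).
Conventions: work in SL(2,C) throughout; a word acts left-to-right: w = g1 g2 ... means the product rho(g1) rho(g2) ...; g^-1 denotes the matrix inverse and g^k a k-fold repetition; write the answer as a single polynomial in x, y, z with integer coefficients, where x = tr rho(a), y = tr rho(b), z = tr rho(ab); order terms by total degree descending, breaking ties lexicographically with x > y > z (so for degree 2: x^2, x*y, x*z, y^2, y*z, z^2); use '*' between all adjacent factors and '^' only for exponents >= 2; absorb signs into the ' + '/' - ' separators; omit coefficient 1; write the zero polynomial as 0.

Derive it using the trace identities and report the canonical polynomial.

so trace(b^2) = trace(b) trace(b) - trace(1) = y^2 - 2
trace(b^3) = trace(b) trace(b^2) - trace(b) = y^3 - 3*y
so trace(b a b) = trace(b) trace(a b) - trace(a) = y*z - x
reduce: trace(b^3 a) = trace(b) trace(b a b) - trace(b a) = y^2*z - x*y - z
trace(b^2 a^-1 b) = trace(b^3) trace(a) - trace(b^3 a) = x*y^3 - y^2*z - 2*x*y + z

x*y^3 - y^2*z - 2*x*y + z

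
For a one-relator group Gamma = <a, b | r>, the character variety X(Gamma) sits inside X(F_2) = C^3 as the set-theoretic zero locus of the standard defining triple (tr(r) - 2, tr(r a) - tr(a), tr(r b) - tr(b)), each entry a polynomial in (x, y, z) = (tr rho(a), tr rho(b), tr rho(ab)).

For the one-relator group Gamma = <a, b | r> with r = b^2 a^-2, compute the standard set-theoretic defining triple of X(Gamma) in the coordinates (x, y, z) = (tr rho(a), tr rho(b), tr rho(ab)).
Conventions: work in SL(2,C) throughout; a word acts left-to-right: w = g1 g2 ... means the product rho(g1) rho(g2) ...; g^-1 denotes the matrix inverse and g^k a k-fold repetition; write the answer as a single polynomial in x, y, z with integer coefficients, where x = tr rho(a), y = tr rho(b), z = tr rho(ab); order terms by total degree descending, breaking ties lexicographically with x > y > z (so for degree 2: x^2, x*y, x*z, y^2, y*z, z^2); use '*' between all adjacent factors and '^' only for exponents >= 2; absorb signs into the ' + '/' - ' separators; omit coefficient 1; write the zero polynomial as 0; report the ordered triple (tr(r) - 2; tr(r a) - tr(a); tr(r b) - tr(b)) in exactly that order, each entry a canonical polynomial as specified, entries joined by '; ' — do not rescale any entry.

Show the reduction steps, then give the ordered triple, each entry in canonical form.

trace(b^2) = trace(b)*trace(b) - trace(1)   [square of b] = y^2 - 2
trace(b^2 a) = trace(b)*trace(a b) - trace(a)   [square of b] = y*z - x
trace(b^2 a^-1) = trace(b^2)*trace(a) - trace(b^2 a)   [inverse elimination on a] = x*y^2 - y*z - x
trace(b^2 a^-2) = trace(b^2 a^-1)*trace(a) - trace(b^2)   [inverse elimination on a] = x^2*y^2 - x*y*z - x^2 - y^2 + 2
trace(b^3) = trace(b)*trace(b^2) - trace(b)   [square of b] = y^3 - 3*y
trace(b^3 a) = trace(b)*trace(b a b) - trace(b a)   [square of b] = y^2*z - x*y - z
trace(b^3 a^-1) = trace(b^3)*trace(a) - trace(b^3 a)   [inverse elimination on a] = x*y^3 - y^2*z - 2*x*y + z
trace(b^2 a^-2 b) = trace(b^3 a^-1)*trace(a) - trace(b^3)   [inverse elimination on a] = x^2*y^3 - x*y^2*z - 2*x^2*y - y^3 + x*z + 3*y
assemble the triple (trace(r) - 2; trace(r a) - x; trace(r b) - y)

x^2*y^2 - x*y*z - x^2 - y^2; x*y^2 - y*z - 2*x; x^2*y^3 - x*y^2*z - 2*x^2*y - y^3 + x*z + 2*y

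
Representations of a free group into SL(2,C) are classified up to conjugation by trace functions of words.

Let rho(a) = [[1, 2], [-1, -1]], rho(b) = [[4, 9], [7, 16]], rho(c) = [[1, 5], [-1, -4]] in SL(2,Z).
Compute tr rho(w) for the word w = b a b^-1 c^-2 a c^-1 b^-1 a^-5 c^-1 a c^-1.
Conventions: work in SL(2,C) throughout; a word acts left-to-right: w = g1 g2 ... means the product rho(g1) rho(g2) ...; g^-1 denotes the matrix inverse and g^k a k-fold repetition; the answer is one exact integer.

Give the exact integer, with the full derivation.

-388310

rho(b) = [[4, 9], [7, 16]]
... * rho(a) = [[1, 2], [-1, -1]]  ->  [[-5, -1], [-9, -2]]
... * rho(b^-1) = [[16, -9], [-7, 4]]  ->  [[-73, 41], [-130, 73]]
... * rho(c^-1) = [[-4, -5], [1, 1]]  ->  [[333, 406], [593, 723]]
... * rho(c^-1) = [[-4, -5], [1, 1]]  ->  [[-926, -1259], [-1649, -2242]]
... * rho(a) = [[1, 2], [-1, -1]]  ->  [[333, -593], [593, -1056]]
... * rho(c^-1) = [[-4, -5], [1, 1]]  ->  [[-1925, -2258], [-3428, -4021]]
... * rho(b^-1) = [[16, -9], [-7, 4]]  ->  [[-14994, 8293], [-26701, 14768]]
... * rho(a^-1) = [[-1, -2], [1, 1]]  ->  [[23287, 38281], [41469, 68170]]
... * rho(a^-1) = [[-1, -2], [1, 1]]  ->  [[14994, -8293], [26701, -14768]]
... * rho(a^-1) = [[-1, -2], [1, 1]]  ->  [[-23287, -38281], [-41469, -68170]]
... * rho(a^-1) = [[-1, -2], [1, 1]]  ->  [[-14994, 8293], [-26701, 14768]]
... * rho(a^-1) = [[-1, -2], [1, 1]]  ->  [[23287, 38281], [41469, 68170]]
... * rho(c^-1) = [[-4, -5], [1, 1]]  ->  [[-54867, -78154], [-97706, -139175]]
... * rho(a) = [[1, 2], [-1, -1]]  ->  [[23287, -31580], [41469, -56237]]
... * rho(c^-1) = [[-4, -5], [1, 1]]  ->  [[-124728, -148015], [-222113, -263582]]
tr = -124728 + -263582 = -388310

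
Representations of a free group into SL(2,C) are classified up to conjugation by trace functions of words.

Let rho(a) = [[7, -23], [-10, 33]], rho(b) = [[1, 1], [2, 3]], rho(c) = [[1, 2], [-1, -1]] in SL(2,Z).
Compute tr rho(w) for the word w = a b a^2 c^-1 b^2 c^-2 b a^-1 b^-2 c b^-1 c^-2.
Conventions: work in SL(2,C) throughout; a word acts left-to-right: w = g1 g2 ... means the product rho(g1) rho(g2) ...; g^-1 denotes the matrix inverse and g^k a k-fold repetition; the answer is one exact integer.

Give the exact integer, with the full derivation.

rho(a) = [[7, -23], [-10, 33]]
... * rho(b) = [[1, 1], [2, 3]]  ->  [[-39, -62], [56, 89]]
... * rho(a) = [[7, -23], [-10, 33]]  ->  [[347, -1149], [-498, 1649]]
... * rho(a) = [[7, -23], [-10, 33]]  ->  [[13919, -45898], [-19976, 65871]]
... * rho(c^-1) = [[-1, -2], [1, 1]]  ->  [[-59817, -73736], [85847, 105823]]
... * rho(b) = [[1, 1], [2, 3]]  ->  [[-207289, -281025], [297493, 403316]]
... * rho(b) = [[1, 1], [2, 3]]  ->  [[-769339, -1050364], [1104125, 1507441]]
... * rho(c^-1) = [[-1, -2], [1, 1]]  ->  [[-281025, 488314], [403316, -700809]]
... * rho(c^-1) = [[-1, -2], [1, 1]]  ->  [[769339, 1050364], [-1104125, -1507441]]
... * rho(b) = [[1, 1], [2, 3]]  ->  [[2870067, 3920431], [-4119007, -5626448]]
... * rho(a^-1) = [[33, 23], [10, 7]]  ->  [[133916521, 93454558], [-192191711, -134122297]]
... * rho(b^-1) = [[3, -1], [-2, 1]]  ->  [[214840447, -40461963], [-308330539, 58069414]]
... * rho(b^-1) = [[3, -1], [-2, 1]]  ->  [[725445267, -255302410], [-1041130445, 366399953]]
... * rho(c) = [[1, 2], [-1, -1]]  ->  [[980747677, 1706192944], [-1407530398, -2448660843]]
... * rho(b^-1) = [[3, -1], [-2, 1]]  ->  [[-470142857, 725445267], [674730492, -1041130445]]
... * rho(c^-1) = [[-1, -2], [1, 1]]  ->  [[1195588124, 1665730981], [-1715860937, -2390591429]]
... * rho(c^-1) = [[-1, -2], [1, 1]]  ->  [[470142857, -725445267], [-674730492, 1041130445]]
tr = 470142857 + 1041130445 = 1511273302

1511273302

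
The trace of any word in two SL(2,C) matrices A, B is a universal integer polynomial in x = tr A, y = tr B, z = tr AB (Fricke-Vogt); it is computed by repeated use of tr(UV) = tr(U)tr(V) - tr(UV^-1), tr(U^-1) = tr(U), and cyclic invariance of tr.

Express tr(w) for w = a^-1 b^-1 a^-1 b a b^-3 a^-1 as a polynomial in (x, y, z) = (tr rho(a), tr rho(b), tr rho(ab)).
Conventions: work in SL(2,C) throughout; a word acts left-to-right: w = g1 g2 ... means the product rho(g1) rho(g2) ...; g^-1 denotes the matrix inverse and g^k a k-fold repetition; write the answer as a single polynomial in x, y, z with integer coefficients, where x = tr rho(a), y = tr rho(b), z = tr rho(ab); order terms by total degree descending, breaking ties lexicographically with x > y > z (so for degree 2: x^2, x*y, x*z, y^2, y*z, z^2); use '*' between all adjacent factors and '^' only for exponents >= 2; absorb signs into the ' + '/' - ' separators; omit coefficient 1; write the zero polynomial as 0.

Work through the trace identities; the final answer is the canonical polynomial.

reduce: tr(a^-1 b) = tr(b)*tr(a) - tr(b a) = x*y - z
so tr(a^-2 b) = tr(a^-1 b)*tr(a) - tr(a^-1 b a) = x^2*y - x*z - y
reduce: tr(b a b) = tr(b)*tr(a b) - tr(a) = y*z - x
reduce: tr(b a b a) = tr(a b)*tr(a b) - tr(1)   [split at repeated a] = z^2 - 2
reduce: tr(a^-1 b a b) = tr(b a b)*tr(a) - tr(b a b a) = x*y*z - x^2 - z^2 + 2
so tr(a^-2 b a b) = tr(a^-1 b a b)*tr(a) - tr(a^-1 b a b a) = x^2*y*z - x^3 - x*z^2 - y*z + 3*x
so tr(a^-3 b a b) = tr(a^-2 b a b)*tr(a) - tr(a^-2 b a b a) = x^3*y*z - x^4 - x^2*z^2 - 2*x*y*z + 4*x^2 + z^2 - 2
reduce: tr(a^-1 b a b^-1 a^-2) = tr(a^-3 b a)*tr(b) - tr(a^-3 b a b) = -x^3*y*z + x^4 + x^2*y^2 + x^2*z^2 + x*y*z - 4*x^2 - y^2 - z^2 + 2
so tr(b^2) = tr(b)*tr(b) - tr(1) = y^2 - 2
reduce: tr(b^2 a b) = tr(b)*tr(a b^2) - tr(a b) = y^2*z - x*y - z
so tr(a b a) = tr(a)*tr(b a) - tr(b) = x*z - y
so tr(b^2 a b a) = tr(b)*tr(a b a b) - tr(a b a) = y*z^2 - x*z - y
tr(a^-1 b^2 a b) = tr(b^2 a b)*tr(a) - tr(b^2 a b a) = x*y^2*z - x^2*y - y*z^2 + y
tr(b a b^-1 a^-1 b) = tr(a^-1 b^2 a)*tr(b) - tr(a^-1 b^2 a b) = -x*y^2*z + x^2*y + y^3 + y*z^2 - 3*y
tr(b a b a b a) = tr(b a b a)*tr(b a) - tr(a b)   [split at repeated b] = z^3 - 3*z
tr(a^-1 b a b a b) = tr(b a b a b)*tr(a) - tr(b a b a b a) = x*y*z^2 - x^2*z - z^3 - x*y + 3*z
tr(b a b^-1 a^-1 b a) = tr(a^-1 b a b a)*tr(b) - tr(a^-1 b a b a b) = -x*y*z^2 + x^2*z + y^2*z + z^3 - 3*z
reduce: tr(a^-1 b a^-1 b a b^-1) = tr(b a b^-1 a^-1 b)*tr(a) - tr(b a b^-1 a^-1 b a) = -x^2*y^2*z + x^3*y + x*y^3 + 2*x*y*z^2 - x^2*z - y^2*z - z^3 - 3*x*y + 3*z
so tr(a^-1 b a b^-1 a^-2 b) = tr(a^-1 b a^-1 b a b^-1)*tr(a) - tr(a^-1 b a^-1 b a b^-1 a) = -x^3*y^2*z + x^4*y + x^2*y^3 + 2*x^2*y*z^2 - x^3*z - x*y^2*z - x*z^3 - 3*x^2*y + 3*x*z - y
tr(b^-1 a^-2 b^-1 a^-1 b a) = tr(a^-1 b a b^-1 a^-2)*tr(b) - tr(a^-1 b a b^-1 a^-2 b) = -x^2*y*z^2 + x^3*z + 2*x*y^2*z + x*z^3 - x^2*y - y^3 - y*z^2 - 3*x*z + 3*y
reduce: tr(b^-1 a^-1 b a) = tr(a^-1 b a)*tr(b) - tr(a^-1 b a b) = -x*y*z + x^2 + y^2 + z^2 - 2
tr(a^-1 b^-1 a^-1 b) = tr(b^-1 a^-1 b)*tr(a) - tr(b^-1 a^-1 b a) = x*y*z - y^2 - z^2 + 2
reduce: tr(b^-2 a^-2 b^-1 a^-1 b a) = tr(b^-1 a^-2 b^-1 a^-1 b a)*tr(b) - tr(b^-1 a^-2 b^-1 a^-1 b a b) = -x^2*y^2*z^2 + x^3*y*z + 2*x*y^3*z + x*y*z^3 - x^2*y^2 - y^4 - y^2*z^2 - 4*x*y*z + 4*y^2 + z^2 - 2
so tr(a^-1 b^-1 a^-1 b a b^-3 a^-1) = tr(b^-2 a^-2 b^-1 a^-1 b a)*tr(b) - tr(b^-2 a^-2 b^-1 a^-1 b a b) = -x^2*y^3*z^2 + x^3*y^2*z + 2*x*y^4*z + x*y^2*z^3 - x^2*y^3 + x^2*y*z^2 - y^5 - y^3*z^2 - x^3*z - 6*x*y^2*z - x*z^3 + x^2*y + 5*y^3 + 2*y*z^2 + 3*x*z - 5*y

-x^2*y^3*z^2 + x^3*y^2*z + 2*x*y^4*z + x*y^2*z^3 - x^2*y^3 + x^2*y*z^2 - y^5 - y^3*z^2 - x^3*z - 6*x*y^2*z - x*z^3 + x^2*y + 5*y^3 + 2*y*z^2 + 3*x*z - 5*y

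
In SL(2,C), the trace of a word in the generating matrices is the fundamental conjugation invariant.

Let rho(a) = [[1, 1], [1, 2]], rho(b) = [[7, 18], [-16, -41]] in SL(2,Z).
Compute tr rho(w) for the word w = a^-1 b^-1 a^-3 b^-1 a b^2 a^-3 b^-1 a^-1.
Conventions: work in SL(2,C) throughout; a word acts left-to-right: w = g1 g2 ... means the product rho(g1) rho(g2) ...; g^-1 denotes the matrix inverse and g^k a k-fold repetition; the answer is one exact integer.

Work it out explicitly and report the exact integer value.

23182103591

rho(a^-1) = [[2, -1], [-1, 1]]
... * rho(b^-1) = [[-41, -18], [16, 7]]  ->  [[-98, -43], [57, 25]]
... * rho(a^-1) = [[2, -1], [-1, 1]]  ->  [[-153, 55], [89, -32]]
... * rho(a^-1) = [[2, -1], [-1, 1]]  ->  [[-361, 208], [210, -121]]
... * rho(a^-1) = [[2, -1], [-1, 1]]  ->  [[-930, 569], [541, -331]]
... * rho(b^-1) = [[-41, -18], [16, 7]]  ->  [[47234, 20723], [-27477, -12055]]
... * rho(a) = [[1, 1], [1, 2]]  ->  [[67957, 88680], [-39532, -51587]]
... * rho(b) = [[7, 18], [-16, -41]]  ->  [[-943181, -2412654], [548668, 1403491]]
... * rho(b) = [[7, 18], [-16, -41]]  ->  [[32000197, 81941556], [-18615180, -47667107]]
... * rho(a^-1) = [[2, -1], [-1, 1]]  ->  [[-17941162, 49941359], [10436747, -29051927]]
... * rho(a^-1) = [[2, -1], [-1, 1]]  ->  [[-85823683, 67882521], [49925421, -39488674]]
... * rho(a^-1) = [[2, -1], [-1, 1]]  ->  [[-239529887, 153706204], [139339516, -89414095]]
... * rho(b^-1) = [[-41, -18], [16, 7]]  ->  [[12280024631, 5387481394], [-7143545676, -3134009953]]
... * rho(a^-1) = [[2, -1], [-1, 1]]  ->  [[19172567868, -6892543237], [-11153081399, 4009535723]]
tr = 19172567868 + 4009535723 = 23182103591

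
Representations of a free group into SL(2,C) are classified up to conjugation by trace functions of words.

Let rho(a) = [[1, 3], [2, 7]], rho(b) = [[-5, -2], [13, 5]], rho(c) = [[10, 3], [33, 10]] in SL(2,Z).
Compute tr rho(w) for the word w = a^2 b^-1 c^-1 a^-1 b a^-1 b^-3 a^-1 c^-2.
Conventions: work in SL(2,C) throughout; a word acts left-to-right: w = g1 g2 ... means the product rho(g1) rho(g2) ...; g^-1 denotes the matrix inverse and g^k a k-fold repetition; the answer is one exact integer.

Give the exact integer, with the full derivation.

rho(a) = [[1, 3], [2, 7]]
... * rho(a) = [[1, 3], [2, 7]]  ->  [[7, 24], [16, 55]]
... * rho(b^-1) = [[5, 2], [-13, -5]]  ->  [[-277, -106], [-635, -243]]
... * rho(c^-1) = [[10, -3], [-33, 10]]  ->  [[728, -229], [1669, -525]]
... * rho(a^-1) = [[7, -3], [-2, 1]]  ->  [[5554, -2413], [12733, -5532]]
... * rho(b) = [[-5, -2], [13, 5]]  ->  [[-59139, -23173], [-135581, -53126]]
... * rho(a^-1) = [[7, -3], [-2, 1]]  ->  [[-367627, 154244], [-842815, 353617]]
... * rho(b^-1) = [[5, 2], [-13, -5]]  ->  [[-3843307, -1506474], [-8811096, -3453715]]
... * rho(b^-1) = [[5, 2], [-13, -5]]  ->  [[367627, -154244], [842815, -353617]]
... * rho(b^-1) = [[5, 2], [-13, -5]]  ->  [[3843307, 1506474], [8811096, 3453715]]
... * rho(a^-1) = [[7, -3], [-2, 1]]  ->  [[23890201, -10023447], [54770242, -22979573]]
... * rho(c^-1) = [[10, -3], [-33, 10]]  ->  [[569675761, -171905073], [1306028329, -394106456]]
... * rho(c^-1) = [[10, -3], [-33, 10]]  ->  [[11369625019, -3428078013], [26065796338, -7859149547]]
tr = 11369625019 + -7859149547 = 3510475472

3510475472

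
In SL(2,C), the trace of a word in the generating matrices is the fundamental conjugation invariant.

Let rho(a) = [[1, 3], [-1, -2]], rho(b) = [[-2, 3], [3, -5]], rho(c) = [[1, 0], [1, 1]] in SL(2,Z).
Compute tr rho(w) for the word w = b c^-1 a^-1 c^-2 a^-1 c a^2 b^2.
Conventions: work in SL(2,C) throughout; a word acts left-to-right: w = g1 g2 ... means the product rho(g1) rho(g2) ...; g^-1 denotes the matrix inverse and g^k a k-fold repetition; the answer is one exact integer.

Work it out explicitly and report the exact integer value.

rho(b) = [[-2, 3], [3, -5]]
... * rho(c^-1) = [[1, 0], [-1, 1]]  ->  [[-5, 3], [8, -5]]
... * rho(a^-1) = [[-2, -3], [1, 1]]  ->  [[13, 18], [-21, -29]]
... * rho(c^-1) = [[1, 0], [-1, 1]]  ->  [[-5, 18], [8, -29]]
... * rho(c^-1) = [[1, 0], [-1, 1]]  ->  [[-23, 18], [37, -29]]
... * rho(a^-1) = [[-2, -3], [1, 1]]  ->  [[64, 87], [-103, -140]]
... * rho(c) = [[1, 0], [1, 1]]  ->  [[151, 87], [-243, -140]]
... * rho(a) = [[1, 3], [-1, -2]]  ->  [[64, 279], [-103, -449]]
... * rho(a) = [[1, 3], [-1, -2]]  ->  [[-215, -366], [346, 589]]
... * rho(b) = [[-2, 3], [3, -5]]  ->  [[-668, 1185], [1075, -1907]]
... * rho(b) = [[-2, 3], [3, -5]]  ->  [[4891, -7929], [-7871, 12760]]
tr = 4891 + 12760 = 17651

17651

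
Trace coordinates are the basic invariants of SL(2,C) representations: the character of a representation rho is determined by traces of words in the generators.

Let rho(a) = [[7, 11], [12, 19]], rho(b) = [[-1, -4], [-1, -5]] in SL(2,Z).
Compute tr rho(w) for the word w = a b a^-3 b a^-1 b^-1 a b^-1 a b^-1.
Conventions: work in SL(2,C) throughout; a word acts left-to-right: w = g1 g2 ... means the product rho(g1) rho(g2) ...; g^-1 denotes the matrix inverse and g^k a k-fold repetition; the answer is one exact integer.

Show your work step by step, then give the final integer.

rho(a) = [[7, 11], [12, 19]]
... * rho(b) = [[-1, -4], [-1, -5]]  ->  [[-18, -83], [-31, -143]]
... * rho(a^-1) = [[19, -11], [-12, 7]]  ->  [[654, -383], [1127, -660]]
... * rho(a^-1) = [[19, -11], [-12, 7]]  ->  [[17022, -9875], [29333, -17017]]
... * rho(a^-1) = [[19, -11], [-12, 7]]  ->  [[441918, -256367], [761531, -441782]]
... * rho(b) = [[-1, -4], [-1, -5]]  ->  [[-185551, -485837], [-319749, -837214]]
... * rho(a^-1) = [[19, -11], [-12, 7]]  ->  [[2304575, -1359798], [3971337, -2343259]]
... * rho(b^-1) = [[-5, 4], [1, -1]]  ->  [[-12882673, 10578098], [-22199944, 18228607]]
... * rho(a) = [[7, 11], [12, 19]]  ->  [[36758465, 59274459], [63343676, 102144149]]
... * rho(b^-1) = [[-5, 4], [1, -1]]  ->  [[-124517866, 87759401], [-214574231, 151230555]]
... * rho(a) = [[7, 11], [12, 19]]  ->  [[181487750, 297732093], [312747043, 513064004]]
... * rho(b^-1) = [[-5, 4], [1, -1]]  ->  [[-609706657, 428218907], [-1050671211, 737924168]]
tr = -609706657 + 737924168 = 128217511

128217511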